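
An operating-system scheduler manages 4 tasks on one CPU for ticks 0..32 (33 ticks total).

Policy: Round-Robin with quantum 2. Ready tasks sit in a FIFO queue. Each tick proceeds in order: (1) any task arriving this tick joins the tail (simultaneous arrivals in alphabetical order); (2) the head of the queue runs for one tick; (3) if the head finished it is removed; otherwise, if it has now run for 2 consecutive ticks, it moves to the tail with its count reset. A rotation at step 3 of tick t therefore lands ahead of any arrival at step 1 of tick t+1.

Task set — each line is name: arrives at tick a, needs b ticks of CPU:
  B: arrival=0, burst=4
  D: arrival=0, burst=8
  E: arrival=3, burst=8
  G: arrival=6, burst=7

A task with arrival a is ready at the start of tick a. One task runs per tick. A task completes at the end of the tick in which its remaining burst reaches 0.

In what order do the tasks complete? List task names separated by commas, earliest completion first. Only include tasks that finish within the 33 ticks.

t=0: queue=[B,D] q_used=0 → run B
t=1: queue=[B,D] q_used=1 → run B
t=2: queue=[D,B] q_used=0 → run D
t=3: queue=[D,B,E] q_used=1 → run D
t=4: queue=[B,E,D] q_used=0 → run B
t=5: queue=[B,E,D] q_used=1 → run B
t=6: queue=[E,D,G] q_used=0 → run E
t=7: queue=[E,D,G] q_used=1 → run E
t=8: queue=[D,G,E] q_used=0 → run D
t=9: queue=[D,G,E] q_used=1 → run D
t=10: queue=[G,E,D] q_used=0 → run G
t=11: queue=[G,E,D] q_used=1 → run G
t=12: queue=[E,D,G] q_used=0 → run E
t=13: queue=[E,D,G] q_used=1 → run E
t=14: queue=[D,G,E] q_used=0 → run D
t=15: queue=[D,G,E] q_used=1 → run D
t=16: queue=[G,E,D] q_used=0 → run G
t=17: queue=[G,E,D] q_used=1 → run G
t=18: queue=[E,D,G] q_used=0 → run E
t=19: queue=[E,D,G] q_used=1 → run E
t=20: queue=[D,G,E] q_used=0 → run D
t=21: queue=[D,G,E] q_used=1 → run D
t=22: queue=[G,E] q_used=0 → run G
t=23: queue=[G,E] q_used=1 → run G
t=24: queue=[E,G] q_used=0 → run E
t=25: queue=[E,G] q_used=1 → run E
t=26: queue=[G] q_used=0 → run G
t=27: (idle)
t=28: (idle)
t=29: (idle)
t=30: (idle)
t=31: (idle)
t=32: (idle)

completion order = B, D, E, G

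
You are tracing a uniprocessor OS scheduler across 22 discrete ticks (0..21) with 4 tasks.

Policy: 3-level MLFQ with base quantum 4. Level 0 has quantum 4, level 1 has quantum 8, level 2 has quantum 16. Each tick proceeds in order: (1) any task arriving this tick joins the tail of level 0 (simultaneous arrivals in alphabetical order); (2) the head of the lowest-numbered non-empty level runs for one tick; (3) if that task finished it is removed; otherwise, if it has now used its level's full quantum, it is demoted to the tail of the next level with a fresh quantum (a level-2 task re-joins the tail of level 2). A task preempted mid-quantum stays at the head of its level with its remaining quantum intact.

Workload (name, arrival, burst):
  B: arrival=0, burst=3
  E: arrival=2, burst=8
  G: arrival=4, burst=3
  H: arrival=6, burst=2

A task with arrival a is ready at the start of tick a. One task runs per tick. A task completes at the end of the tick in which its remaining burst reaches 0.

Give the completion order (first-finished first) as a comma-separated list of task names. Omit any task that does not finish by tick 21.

t=0: L0/L1/L2 = B/-/- → run B
t=1: L0/L1/L2 = B/-/- → run B
t=2: L0/L1/L2 = BE/-/- → run B
t=3: L0/L1/L2 = E/-/- → run E
t=4: L0/L1/L2 = EG/-/- → run E
t=5: L0/L1/L2 = EG/-/- → run E
t=6: L0/L1/L2 = EGH/-/- → run E
t=7: L0/L1/L2 = GH/E/- → run G
t=8: L0/L1/L2 = GH/E/- → run G
t=9: L0/L1/L2 = GH/E/- → run G
t=10: L0/L1/L2 = H/E/- → run H
t=11: L0/L1/L2 = H/E/- → run H
t=12: L0/L1/L2 = -/E/- → run E
t=13: L0/L1/L2 = -/E/- → run E
t=14: L0/L1/L2 = -/E/- → run E
t=15: L0/L1/L2 = -/E/- → run E
t=16: (idle)
t=17: (idle)
t=18: (idle)
t=19: (idle)
t=20: (idle)
t=21: (idle)

completion order = B, G, H, E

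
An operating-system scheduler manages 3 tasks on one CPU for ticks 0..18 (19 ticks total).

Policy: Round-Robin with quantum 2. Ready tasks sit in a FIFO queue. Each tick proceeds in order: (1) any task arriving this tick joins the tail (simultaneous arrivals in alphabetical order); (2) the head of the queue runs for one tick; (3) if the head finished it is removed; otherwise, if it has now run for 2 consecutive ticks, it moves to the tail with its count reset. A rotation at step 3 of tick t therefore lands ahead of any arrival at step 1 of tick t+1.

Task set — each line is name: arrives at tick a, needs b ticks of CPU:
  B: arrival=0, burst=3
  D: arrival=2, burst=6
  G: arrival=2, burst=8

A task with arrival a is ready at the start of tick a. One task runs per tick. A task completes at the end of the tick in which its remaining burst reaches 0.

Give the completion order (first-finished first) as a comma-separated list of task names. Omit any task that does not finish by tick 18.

completion order = B, D, G

t=0: queue=[B] q_used=0 → run B
t=1: queue=[B] q_used=1 → run B
t=2: queue=[B,D,G] q_used=0 → run B
t=3: queue=[D,G] q_used=0 → run D
t=4: queue=[D,G] q_used=1 → run D
t=5: queue=[G,D] q_used=0 → run G
t=6: queue=[G,D] q_used=1 → run G
t=7: queue=[D,G] q_used=0 → run D
t=8: queue=[D,G] q_used=1 → run D
t=9: queue=[G,D] q_used=0 → run G
t=10: queue=[G,D] q_used=1 → run G
t=11: queue=[D,G] q_used=0 → run D
t=12: queue=[D,G] q_used=1 → run D
t=13: queue=[G] q_used=0 → run G
t=14: queue=[G] q_used=1 → run G
t=15: queue=[G] q_used=0 → run G
t=16: queue=[G] q_used=1 → run G
t=17: (idle)
t=18: (idle)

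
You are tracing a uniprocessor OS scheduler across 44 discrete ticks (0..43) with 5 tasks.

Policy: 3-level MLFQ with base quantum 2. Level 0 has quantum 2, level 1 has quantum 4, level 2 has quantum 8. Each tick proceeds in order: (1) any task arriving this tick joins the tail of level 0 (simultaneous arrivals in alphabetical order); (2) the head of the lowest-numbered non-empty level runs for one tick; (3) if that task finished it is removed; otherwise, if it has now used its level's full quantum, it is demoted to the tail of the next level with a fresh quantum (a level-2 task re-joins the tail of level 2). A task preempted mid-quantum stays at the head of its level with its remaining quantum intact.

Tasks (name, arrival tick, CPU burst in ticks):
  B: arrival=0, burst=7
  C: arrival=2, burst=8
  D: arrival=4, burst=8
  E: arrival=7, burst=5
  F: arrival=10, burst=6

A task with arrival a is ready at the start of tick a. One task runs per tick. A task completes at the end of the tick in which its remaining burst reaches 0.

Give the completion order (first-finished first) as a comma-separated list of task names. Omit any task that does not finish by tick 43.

completion order = E, F, B, C, D

t=0: L0/L1/L2 = B/-/- → run B
t=1: L0/L1/L2 = B/-/- → run B
t=2: L0/L1/L2 = C/B/- → run C
t=3: L0/L1/L2 = C/B/- → run C
t=4: L0/L1/L2 = D/BC/- → run D
t=5: L0/L1/L2 = D/BC/- → run D
t=6: L0/L1/L2 = -/BCD/- → run B
t=7: L0/L1/L2 = E/BCD/- → run E
t=8: L0/L1/L2 = E/BCD/- → run E
t=9: L0/L1/L2 = -/BCDE/- → run B
t=10: L0/L1/L2 = F/BCDE/- → run F
t=11: L0/L1/L2 = F/BCDE/- → run F
t=12: L0/L1/L2 = -/BCDEF/- → run B
t=13: L0/L1/L2 = -/BCDEF/- → run B
t=14: L0/L1/L2 = -/CDEF/B → run C
t=15: L0/L1/L2 = -/CDEF/B → run C
t=16: L0/L1/L2 = -/CDEF/B → run C
t=17: L0/L1/L2 = -/CDEF/B → run C
t=18: L0/L1/L2 = -/DEF/BC → run D
t=19: L0/L1/L2 = -/DEF/BC → run D
t=20: L0/L1/L2 = -/DEF/BC → run D
t=21: L0/L1/L2 = -/DEF/BC → run D
t=22: L0/L1/L2 = -/EF/BCD → run E
t=23: L0/L1/L2 = -/EF/BCD → run E
t=24: L0/L1/L2 = -/EF/BCD → run E
t=25: L0/L1/L2 = -/F/BCD → run F
t=26: L0/L1/L2 = -/F/BCD → run F
t=27: L0/L1/L2 = -/F/BCD → run F
t=28: L0/L1/L2 = -/F/BCD → run F
t=29: L0/L1/L2 = -/-/BCD → run B
t=30: L0/L1/L2 = -/-/CD → run C
t=31: L0/L1/L2 = -/-/CD → run C
t=32: L0/L1/L2 = -/-/D → run D
t=33: L0/L1/L2 = -/-/D → run D
t=34: (idle)
t=35: (idle)
t=36: (idle)
t=37: (idle)
t=38: (idle)
t=39: (idle)
t=40: (idle)
t=41: (idle)
t=42: (idle)
t=43: (idle)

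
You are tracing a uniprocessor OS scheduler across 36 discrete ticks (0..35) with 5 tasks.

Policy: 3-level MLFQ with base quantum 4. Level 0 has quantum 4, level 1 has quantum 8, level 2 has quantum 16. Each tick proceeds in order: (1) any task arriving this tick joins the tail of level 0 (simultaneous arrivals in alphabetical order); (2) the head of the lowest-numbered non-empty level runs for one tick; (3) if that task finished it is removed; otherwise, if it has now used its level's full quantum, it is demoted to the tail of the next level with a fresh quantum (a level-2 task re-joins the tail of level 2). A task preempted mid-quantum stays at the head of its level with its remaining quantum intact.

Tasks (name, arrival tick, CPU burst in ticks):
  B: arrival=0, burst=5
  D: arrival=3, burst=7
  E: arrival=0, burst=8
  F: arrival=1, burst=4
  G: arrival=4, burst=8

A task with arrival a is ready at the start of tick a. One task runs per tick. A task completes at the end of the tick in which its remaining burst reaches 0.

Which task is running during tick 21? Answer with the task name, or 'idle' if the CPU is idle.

running at tick 21 = E

t=0: L0/L1/L2 = BE/-/- → run B
t=1: L0/L1/L2 = BEF/-/- → run B
t=2: L0/L1/L2 = BEF/-/- → run B
t=3: L0/L1/L2 = BEFD/-/- → run B
t=4: L0/L1/L2 = EFDG/B/- → run E
t=5: L0/L1/L2 = EFDG/B/- → run E
t=6: L0/L1/L2 = EFDG/B/- → run E
t=7: L0/L1/L2 = EFDG/B/- → run E
t=8: L0/L1/L2 = FDG/BE/- → run F
t=9: L0/L1/L2 = FDG/BE/- → run F
t=10: L0/L1/L2 = FDG/BE/- → run F
t=11: L0/L1/L2 = FDG/BE/- → run F
t=12: L0/L1/L2 = DG/BE/- → run D
t=13: L0/L1/L2 = DG/BE/- → run D
t=14: L0/L1/L2 = DG/BE/- → run D
t=15: L0/L1/L2 = DG/BE/- → run D
t=16: L0/L1/L2 = G/BED/- → run G
t=17: L0/L1/L2 = G/BED/- → run G
t=18: L0/L1/L2 = G/BED/- → run G
t=19: L0/L1/L2 = G/BED/- → run G
t=20: L0/L1/L2 = -/BEDG/- → run B
t=21: L0/L1/L2 = -/EDG/- → run E
t=22: L0/L1/L2 = -/EDG/- → run E
t=23: L0/L1/L2 = -/EDG/- → run E
t=24: L0/L1/L2 = -/EDG/- → run E
t=25: L0/L1/L2 = -/DG/- → run D
t=26: L0/L1/L2 = -/DG/- → run D
t=27: L0/L1/L2 = -/DG/- → run D
t=28: L0/L1/L2 = -/G/- → run G
t=29: L0/L1/L2 = -/G/- → run G
t=30: L0/L1/L2 = -/G/- → run G
t=31: L0/L1/L2 = -/G/- → run G
t=32: (idle)
t=33: (idle)
t=34: (idle)
t=35: (idle)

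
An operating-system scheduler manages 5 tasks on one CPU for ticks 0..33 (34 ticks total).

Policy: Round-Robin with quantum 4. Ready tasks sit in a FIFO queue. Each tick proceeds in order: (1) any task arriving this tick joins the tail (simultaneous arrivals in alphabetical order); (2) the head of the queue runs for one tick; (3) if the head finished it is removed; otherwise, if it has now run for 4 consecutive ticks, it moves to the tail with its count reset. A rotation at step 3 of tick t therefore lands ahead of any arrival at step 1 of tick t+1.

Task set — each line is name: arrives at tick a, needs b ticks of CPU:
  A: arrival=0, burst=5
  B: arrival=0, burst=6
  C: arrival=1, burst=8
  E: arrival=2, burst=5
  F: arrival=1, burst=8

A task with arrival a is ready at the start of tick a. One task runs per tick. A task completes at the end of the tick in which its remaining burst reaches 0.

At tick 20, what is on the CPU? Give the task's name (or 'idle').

t=0: queue=[A,B] q_used=0 → run A
t=1: queue=[A,B,C,F] q_used=1 → run A
t=2: queue=[A,B,C,F,E] q_used=2 → run A
t=3: queue=[A,B,C,F,E] q_used=3 → run A
t=4: queue=[B,C,F,E,A] q_used=0 → run B
t=5: queue=[B,C,F,E,A] q_used=1 → run B
t=6: queue=[B,C,F,E,A] q_used=2 → run B
t=7: queue=[B,C,F,E,A] q_used=3 → run B
t=8: queue=[C,F,E,A,B] q_used=0 → run C
t=9: queue=[C,F,E,A,B] q_used=1 → run C
t=10: queue=[C,F,E,A,B] q_used=2 → run C
t=11: queue=[C,F,E,A,B] q_used=3 → run C
t=12: queue=[F,E,A,B,C] q_used=0 → run F
t=13: queue=[F,E,A,B,C] q_used=1 → run F
t=14: queue=[F,E,A,B,C] q_used=2 → run F
t=15: queue=[F,E,A,B,C] q_used=3 → run F
t=16: queue=[E,A,B,C,F] q_used=0 → run E
t=17: queue=[E,A,B,C,F] q_used=1 → run E
t=18: queue=[E,A,B,C,F] q_used=2 → run E
t=19: queue=[E,A,B,C,F] q_used=3 → run E
t=20: queue=[A,B,C,F,E] q_used=0 → run A
t=21: queue=[B,C,F,E] q_used=0 → run B
t=22: queue=[B,C,F,E] q_used=1 → run B
t=23: queue=[C,F,E] q_used=0 → run C
t=24: queue=[C,F,E] q_used=1 → run C
t=25: queue=[C,F,E] q_used=2 → run C
t=26: queue=[C,F,E] q_used=3 → run C
t=27: queue=[F,E] q_used=0 → run F
t=28: queue=[F,E] q_used=1 → run F
t=29: queue=[F,E] q_used=2 → run F
t=30: queue=[F,E] q_used=3 → run F
t=31: queue=[E] q_used=0 → run E
t=32: (idle)
t=33: (idle)

running at tick 20 = A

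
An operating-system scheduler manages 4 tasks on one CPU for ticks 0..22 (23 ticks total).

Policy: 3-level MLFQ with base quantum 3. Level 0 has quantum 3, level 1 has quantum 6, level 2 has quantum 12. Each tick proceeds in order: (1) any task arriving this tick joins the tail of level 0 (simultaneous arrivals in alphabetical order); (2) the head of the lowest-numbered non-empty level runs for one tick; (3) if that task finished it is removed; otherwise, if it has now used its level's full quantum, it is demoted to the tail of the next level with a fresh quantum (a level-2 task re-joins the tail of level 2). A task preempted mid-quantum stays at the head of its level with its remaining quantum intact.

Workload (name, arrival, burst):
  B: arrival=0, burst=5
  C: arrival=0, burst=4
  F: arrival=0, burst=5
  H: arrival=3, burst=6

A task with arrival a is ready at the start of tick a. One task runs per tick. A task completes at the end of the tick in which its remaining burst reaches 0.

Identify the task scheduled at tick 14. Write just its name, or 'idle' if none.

running at tick 14 = C

t=0: L0/L1/L2 = BCF/-/- → run B
t=1: L0/L1/L2 = BCF/-/- → run B
t=2: L0/L1/L2 = BCF/-/- → run B
t=3: L0/L1/L2 = CFH/B/- → run C
t=4: L0/L1/L2 = CFH/B/- → run C
t=5: L0/L1/L2 = CFH/B/- → run C
t=6: L0/L1/L2 = FH/BC/- → run F
t=7: L0/L1/L2 = FH/BC/- → run F
t=8: L0/L1/L2 = FH/BC/- → run F
t=9: L0/L1/L2 = H/BCF/- → run H
t=10: L0/L1/L2 = H/BCF/- → run H
t=11: L0/L1/L2 = H/BCF/- → run H
t=12: L0/L1/L2 = -/BCFH/- → run B
t=13: L0/L1/L2 = -/BCFH/- → run B
t=14: L0/L1/L2 = -/CFH/- → run C
t=15: L0/L1/L2 = -/FH/- → run F
t=16: L0/L1/L2 = -/FH/- → run F
t=17: L0/L1/L2 = -/H/- → run H
t=18: L0/L1/L2 = -/H/- → run H
t=19: L0/L1/L2 = -/H/- → run H
t=20: (idle)
t=21: (idle)
t=22: (idle)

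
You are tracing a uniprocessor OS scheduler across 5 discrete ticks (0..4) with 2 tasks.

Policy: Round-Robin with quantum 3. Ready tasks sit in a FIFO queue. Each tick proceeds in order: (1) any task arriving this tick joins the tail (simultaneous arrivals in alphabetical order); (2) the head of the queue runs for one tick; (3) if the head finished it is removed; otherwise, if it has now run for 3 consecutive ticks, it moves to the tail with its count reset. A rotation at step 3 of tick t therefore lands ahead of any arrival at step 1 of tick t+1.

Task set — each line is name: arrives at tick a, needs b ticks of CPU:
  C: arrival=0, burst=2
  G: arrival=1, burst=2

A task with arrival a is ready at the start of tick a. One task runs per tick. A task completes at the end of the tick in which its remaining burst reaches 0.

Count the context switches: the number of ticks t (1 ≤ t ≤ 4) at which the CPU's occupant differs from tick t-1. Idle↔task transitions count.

t=0: queue=[C] q_used=0 → run C
t=1: queue=[C,G] q_used=1 → run C
t=2: queue=[G] q_used=0 → run G
t=3: queue=[G] q_used=1 → run G
t=4: (idle)

context switches = 2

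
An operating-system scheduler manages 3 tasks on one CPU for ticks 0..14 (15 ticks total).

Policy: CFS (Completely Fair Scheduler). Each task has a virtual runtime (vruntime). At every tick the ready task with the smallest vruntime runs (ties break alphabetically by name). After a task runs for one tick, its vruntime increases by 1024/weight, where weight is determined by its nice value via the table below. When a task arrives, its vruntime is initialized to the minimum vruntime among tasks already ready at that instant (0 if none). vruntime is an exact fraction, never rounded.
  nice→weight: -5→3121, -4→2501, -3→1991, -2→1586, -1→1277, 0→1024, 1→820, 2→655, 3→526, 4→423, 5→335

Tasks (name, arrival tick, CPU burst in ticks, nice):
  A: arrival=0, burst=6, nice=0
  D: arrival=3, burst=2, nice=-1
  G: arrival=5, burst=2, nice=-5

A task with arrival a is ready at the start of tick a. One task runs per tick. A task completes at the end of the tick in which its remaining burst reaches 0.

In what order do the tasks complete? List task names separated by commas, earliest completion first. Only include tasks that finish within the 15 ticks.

completion order = D, G, A

t=0: vr[A=0] → run A
t=1: vr[A=1] → run A
t=2: vr[A=2] → run A
t=3: vr[A=3 D=3] → run A
t=4: vr[A=4 D=3] → run D
t=5: vr[A=4 D=4855/1277 G=4855/1277] → run D
t=6: vr[A=4 G=4855/1277] → run G
t=7: vr[A=4 G=16460103/3985517] → run A
t=8: vr[A=5 G=16460103/3985517] → run G
t=9: vr[A=5] → run A
t=10: (idle)
t=11: (idle)
t=12: (idle)
t=13: (idle)
t=14: (idle)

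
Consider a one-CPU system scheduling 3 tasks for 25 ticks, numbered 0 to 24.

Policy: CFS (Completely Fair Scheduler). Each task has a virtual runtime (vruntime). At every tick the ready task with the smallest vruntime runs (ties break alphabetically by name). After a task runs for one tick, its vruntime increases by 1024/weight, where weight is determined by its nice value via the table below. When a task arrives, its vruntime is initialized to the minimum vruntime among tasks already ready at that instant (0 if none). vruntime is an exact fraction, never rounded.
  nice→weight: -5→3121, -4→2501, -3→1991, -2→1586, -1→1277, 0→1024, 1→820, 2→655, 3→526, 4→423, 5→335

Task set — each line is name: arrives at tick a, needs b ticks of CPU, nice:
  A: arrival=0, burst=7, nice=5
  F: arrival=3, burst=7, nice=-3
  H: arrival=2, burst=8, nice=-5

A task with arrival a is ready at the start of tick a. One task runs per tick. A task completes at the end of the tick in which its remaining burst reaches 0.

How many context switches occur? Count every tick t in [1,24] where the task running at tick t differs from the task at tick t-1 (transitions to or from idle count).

t=0: vr[A=0] → run A
t=1: vr[A=1024/335] → run A
t=2: vr[A=2048/335 H=2048/335] → run A
t=3: vr[A=3072/335 F=2048/335 H=2048/335] → run F
t=4: vr[A=3072/335 F=4420608/666985 H=2048/335] → run H
t=5: vr[A=3072/335 F=4420608/666985 H=6734848/1045535] → run H
t=6: vr[A=3072/335 F=4420608/666985 H=7077888/1045535] → run F
t=7: vr[A=3072/335 F=4763648/666985 H=7077888/1045535] → run H
t=8: vr[A=3072/335 F=4763648/666985 H=7420928/1045535] → run H
t=9: vr[A=3072/335 F=4763648/666985 H=7763968/1045535] → run F
t=10: vr[A=3072/335 F=5106688/666985 H=7763968/1045535] → run H
t=11: vr[A=3072/335 F=5106688/666985 H=8107008/1045535] → run F
t=12: vr[A=3072/335 F=5449728/666985 H=8107008/1045535] → run H
t=13: vr[A=3072/335 F=5449728/666985 H=8450048/1045535] → run H
t=14: vr[A=3072/335 F=5449728/666985 H=8793088/1045535] → run F
t=15: vr[A=3072/335 F=5792768/666985 H=8793088/1045535] → run H
t=16: vr[A=3072/335 F=5792768/666985] → run F
t=17: vr[A=3072/335 F=6135808/666985] → run A
t=18: vr[A=4096/335 F=6135808/666985] → run F
t=19: vr[A=4096/335] → run A
t=20: vr[A=1024/67] → run A
t=21: vr[A=6144/335] → run A
t=22: (idle)
t=23: (idle)
t=24: (idle)

context switches = 15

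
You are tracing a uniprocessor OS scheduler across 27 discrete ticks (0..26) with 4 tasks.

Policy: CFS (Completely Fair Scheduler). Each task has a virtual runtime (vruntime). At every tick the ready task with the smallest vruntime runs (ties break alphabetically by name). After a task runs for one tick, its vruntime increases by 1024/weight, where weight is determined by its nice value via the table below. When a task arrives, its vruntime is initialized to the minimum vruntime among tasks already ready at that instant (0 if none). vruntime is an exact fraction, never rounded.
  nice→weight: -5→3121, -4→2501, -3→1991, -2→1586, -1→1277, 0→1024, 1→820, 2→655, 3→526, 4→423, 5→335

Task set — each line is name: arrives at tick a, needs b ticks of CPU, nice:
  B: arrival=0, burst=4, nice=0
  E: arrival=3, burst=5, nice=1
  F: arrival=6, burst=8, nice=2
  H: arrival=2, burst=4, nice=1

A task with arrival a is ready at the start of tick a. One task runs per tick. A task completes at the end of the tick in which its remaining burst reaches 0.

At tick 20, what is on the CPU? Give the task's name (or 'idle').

t=0: vr[B=0] → run B
t=1: vr[B=1] → run B
t=2: vr[B=2 H=2] → run B
t=3: vr[B=3 E=2 H=2] → run E
t=4: vr[B=3 E=666/205 H=2] → run H
t=5: vr[B=3 E=666/205 H=666/205] → run B
t=6: vr[E=666/205 F=666/205 H=666/205] → run E
t=7: vr[E=922/205 F=666/205 H=666/205] → run F
t=8: vr[E=922/205 F=25846/5371 H=666/205] → run H
t=9: vr[E=922/205 F=25846/5371 H=922/205] → run E
t=10: vr[E=1178/205 F=25846/5371 H=922/205] → run H
t=11: vr[E=1178/205 F=25846/5371 H=1178/205] → run F
t=12: vr[E=1178/205 F=171214/26855 H=1178/205] → run E
t=13: vr[E=1434/205 F=171214/26855 H=1178/205] → run H
t=14: vr[E=1434/205 F=171214/26855] → run F
t=15: vr[E=1434/205 F=213198/26855] → run E
t=16: vr[F=213198/26855] → run F
t=17: vr[F=255182/26855] → run F
t=18: vr[F=297166/26855] → run F
t=19: vr[F=67830/5371] → run F
t=20: vr[F=381134/26855] → run F
t=21: (idle)
t=22: (idle)
t=23: (idle)
t=24: (idle)
t=25: (idle)
t=26: (idle)

running at tick 20 = F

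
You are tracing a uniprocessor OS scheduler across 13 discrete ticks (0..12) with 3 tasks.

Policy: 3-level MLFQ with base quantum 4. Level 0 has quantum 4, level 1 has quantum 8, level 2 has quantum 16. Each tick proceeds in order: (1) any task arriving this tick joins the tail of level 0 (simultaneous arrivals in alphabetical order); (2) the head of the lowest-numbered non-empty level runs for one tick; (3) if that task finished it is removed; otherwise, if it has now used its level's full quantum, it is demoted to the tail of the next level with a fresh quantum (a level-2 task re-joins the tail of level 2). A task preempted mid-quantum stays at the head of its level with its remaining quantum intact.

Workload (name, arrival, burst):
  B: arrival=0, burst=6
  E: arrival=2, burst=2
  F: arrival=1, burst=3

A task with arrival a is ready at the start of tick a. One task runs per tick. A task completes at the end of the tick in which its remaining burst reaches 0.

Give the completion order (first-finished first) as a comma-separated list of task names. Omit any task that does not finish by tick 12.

t=0: L0/L1/L2 = B/-/- → run B
t=1: L0/L1/L2 = BF/-/- → run B
t=2: L0/L1/L2 = BFE/-/- → run B
t=3: L0/L1/L2 = BFE/-/- → run B
t=4: L0/L1/L2 = FE/B/- → run F
t=5: L0/L1/L2 = FE/B/- → run F
t=6: L0/L1/L2 = FE/B/- → run F
t=7: L0/L1/L2 = E/B/- → run E
t=8: L0/L1/L2 = E/B/- → run E
t=9: L0/L1/L2 = -/B/- → run B
t=10: L0/L1/L2 = -/B/- → run B
t=11: (idle)
t=12: (idle)

completion order = F, E, B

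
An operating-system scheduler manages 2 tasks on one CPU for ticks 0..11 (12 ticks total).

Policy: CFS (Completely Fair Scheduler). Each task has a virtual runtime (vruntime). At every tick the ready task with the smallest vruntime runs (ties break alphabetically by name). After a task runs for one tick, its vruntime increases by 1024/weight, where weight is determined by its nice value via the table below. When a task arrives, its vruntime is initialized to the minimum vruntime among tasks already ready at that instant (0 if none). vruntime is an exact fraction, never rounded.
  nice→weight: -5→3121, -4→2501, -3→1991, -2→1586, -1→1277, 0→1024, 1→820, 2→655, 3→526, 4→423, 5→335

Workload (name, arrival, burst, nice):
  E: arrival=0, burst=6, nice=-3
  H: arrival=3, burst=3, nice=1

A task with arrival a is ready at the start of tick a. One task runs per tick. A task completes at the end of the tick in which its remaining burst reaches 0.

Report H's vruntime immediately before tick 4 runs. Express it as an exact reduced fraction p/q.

t=0: vr[E=0] → run E
t=1: vr[E=1024/1991] → run E
t=2: vr[E=2048/1991] → run E
t=3: vr[E=3072/1991 H=3072/1991] → run E
t=4: vr[E=4096/1991 H=3072/1991] → run H
t=5: vr[E=4096/1991 H=1139456/408155] → run E
t=6: vr[E=5120/1991 H=1139456/408155] → run E
t=7: vr[H=1139456/408155] → run H
t=8: vr[H=1649152/408155] → run H
t=9: (idle)
t=10: (idle)
t=11: (idle)

vruntime(H, start of tick 4) = 3072/1991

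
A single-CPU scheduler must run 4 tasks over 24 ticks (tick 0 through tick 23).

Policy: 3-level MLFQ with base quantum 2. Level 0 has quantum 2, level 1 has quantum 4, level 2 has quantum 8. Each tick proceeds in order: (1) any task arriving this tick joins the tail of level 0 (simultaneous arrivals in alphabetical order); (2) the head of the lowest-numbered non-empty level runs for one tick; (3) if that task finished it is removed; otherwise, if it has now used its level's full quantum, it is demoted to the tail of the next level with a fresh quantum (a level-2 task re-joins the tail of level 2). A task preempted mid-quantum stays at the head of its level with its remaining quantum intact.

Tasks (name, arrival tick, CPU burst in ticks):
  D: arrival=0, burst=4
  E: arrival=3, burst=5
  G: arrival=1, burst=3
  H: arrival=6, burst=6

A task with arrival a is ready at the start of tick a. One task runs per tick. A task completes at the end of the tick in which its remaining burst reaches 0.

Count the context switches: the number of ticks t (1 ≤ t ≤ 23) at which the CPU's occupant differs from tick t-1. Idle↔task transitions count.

t=0: L0/L1/L2 = D/-/- → run D
t=1: L0/L1/L2 = DG/-/- → run D
t=2: L0/L1/L2 = G/D/- → run G
t=3: L0/L1/L2 = GE/D/- → run G
t=4: L0/L1/L2 = E/DG/- → run E
t=5: L0/L1/L2 = E/DG/- → run E
t=6: L0/L1/L2 = H/DGE/- → run H
t=7: L0/L1/L2 = H/DGE/- → run H
t=8: L0/L1/L2 = -/DGEH/- → run D
t=9: L0/L1/L2 = -/DGEH/- → run D
t=10: L0/L1/L2 = -/GEH/- → run G
t=11: L0/L1/L2 = -/EH/- → run E
t=12: L0/L1/L2 = -/EH/- → run E
t=13: L0/L1/L2 = -/EH/- → run E
t=14: L0/L1/L2 = -/H/- → run H
t=15: L0/L1/L2 = -/H/- → run H
t=16: L0/L1/L2 = -/H/- → run H
t=17: L0/L1/L2 = -/H/- → run H
t=18: (idle)
t=19: (idle)
t=20: (idle)
t=21: (idle)
t=22: (idle)
t=23: (idle)

context switches = 8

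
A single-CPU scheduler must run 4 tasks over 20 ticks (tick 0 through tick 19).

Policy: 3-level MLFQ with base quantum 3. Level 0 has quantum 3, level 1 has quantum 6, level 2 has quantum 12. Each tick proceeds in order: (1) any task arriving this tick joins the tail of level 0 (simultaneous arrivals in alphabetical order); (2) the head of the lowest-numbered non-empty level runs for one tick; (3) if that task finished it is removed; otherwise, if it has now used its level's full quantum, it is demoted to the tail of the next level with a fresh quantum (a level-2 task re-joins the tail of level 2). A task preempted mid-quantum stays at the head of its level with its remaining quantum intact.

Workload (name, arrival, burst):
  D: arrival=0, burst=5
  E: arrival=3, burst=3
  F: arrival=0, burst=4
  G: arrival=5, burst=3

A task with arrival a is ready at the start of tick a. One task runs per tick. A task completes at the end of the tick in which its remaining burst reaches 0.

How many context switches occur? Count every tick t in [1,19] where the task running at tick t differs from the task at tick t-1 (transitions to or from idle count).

context switches = 6

t=0: L0/L1/L2 = DF/-/- → run D
t=1: L0/L1/L2 = DF/-/- → run D
t=2: L0/L1/L2 = DF/-/- → run D
t=3: L0/L1/L2 = FE/D/- → run F
t=4: L0/L1/L2 = FE/D/- → run F
t=5: L0/L1/L2 = FEG/D/- → run F
t=6: L0/L1/L2 = EG/DF/- → run E
t=7: L0/L1/L2 = EG/DF/- → run E
t=8: L0/L1/L2 = EG/DF/- → run E
t=9: L0/L1/L2 = G/DF/- → run G
t=10: L0/L1/L2 = G/DF/- → run G
t=11: L0/L1/L2 = G/DF/- → run G
t=12: L0/L1/L2 = -/DF/- → run D
t=13: L0/L1/L2 = -/DF/- → run D
t=14: L0/L1/L2 = -/F/- → run F
t=15: (idle)
t=16: (idle)
t=17: (idle)
t=18: (idle)
t=19: (idle)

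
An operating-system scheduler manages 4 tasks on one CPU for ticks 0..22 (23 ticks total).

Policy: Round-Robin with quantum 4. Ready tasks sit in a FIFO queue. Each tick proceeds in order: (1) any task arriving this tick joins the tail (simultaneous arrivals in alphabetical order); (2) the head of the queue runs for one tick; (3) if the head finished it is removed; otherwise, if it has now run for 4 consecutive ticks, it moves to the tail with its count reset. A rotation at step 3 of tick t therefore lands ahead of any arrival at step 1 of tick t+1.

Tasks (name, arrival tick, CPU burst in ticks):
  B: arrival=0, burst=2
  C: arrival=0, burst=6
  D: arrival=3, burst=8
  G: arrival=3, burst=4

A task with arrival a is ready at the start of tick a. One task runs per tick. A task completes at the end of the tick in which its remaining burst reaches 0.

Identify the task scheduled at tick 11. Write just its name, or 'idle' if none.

running at tick 11 = G

t=0: queue=[B,C] q_used=0 → run B
t=1: queue=[B,C] q_used=1 → run B
t=2: queue=[C] q_used=0 → run C
t=3: queue=[C,D,G] q_used=1 → run C
t=4: queue=[C,D,G] q_used=2 → run C
t=5: queue=[C,D,G] q_used=3 → run C
t=6: queue=[D,G,C] q_used=0 → run D
t=7: queue=[D,G,C] q_used=1 → run D
t=8: queue=[D,G,C] q_used=2 → run D
t=9: queue=[D,G,C] q_used=3 → run D
t=10: queue=[G,C,D] q_used=0 → run G
t=11: queue=[G,C,D] q_used=1 → run G
t=12: queue=[G,C,D] q_used=2 → run G
t=13: queue=[G,C,D] q_used=3 → run G
t=14: queue=[C,D] q_used=0 → run C
t=15: queue=[C,D] q_used=1 → run C
t=16: queue=[D] q_used=0 → run D
t=17: queue=[D] q_used=1 → run D
t=18: queue=[D] q_used=2 → run D
t=19: queue=[D] q_used=3 → run D
t=20: (idle)
t=21: (idle)
t=22: (idle)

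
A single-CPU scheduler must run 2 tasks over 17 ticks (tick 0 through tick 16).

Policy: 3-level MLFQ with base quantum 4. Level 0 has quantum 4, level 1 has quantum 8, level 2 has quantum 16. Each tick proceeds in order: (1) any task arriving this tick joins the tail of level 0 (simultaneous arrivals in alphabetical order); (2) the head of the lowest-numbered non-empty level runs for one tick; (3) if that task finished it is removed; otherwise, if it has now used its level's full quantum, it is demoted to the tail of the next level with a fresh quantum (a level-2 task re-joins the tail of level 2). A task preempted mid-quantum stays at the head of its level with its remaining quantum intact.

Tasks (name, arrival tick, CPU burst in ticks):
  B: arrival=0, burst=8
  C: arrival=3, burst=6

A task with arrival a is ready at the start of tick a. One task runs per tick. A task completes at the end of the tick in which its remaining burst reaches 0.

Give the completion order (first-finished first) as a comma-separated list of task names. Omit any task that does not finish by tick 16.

completion order = B, C

t=0: L0/L1/L2 = B/-/- → run B
t=1: L0/L1/L2 = B/-/- → run B
t=2: L0/L1/L2 = B/-/- → run B
t=3: L0/L1/L2 = BC/-/- → run B
t=4: L0/L1/L2 = C/B/- → run C
t=5: L0/L1/L2 = C/B/- → run C
t=6: L0/L1/L2 = C/B/- → run C
t=7: L0/L1/L2 = C/B/- → run C
t=8: L0/L1/L2 = -/BC/- → run B
t=9: L0/L1/L2 = -/BC/- → run B
t=10: L0/L1/L2 = -/BC/- → run B
t=11: L0/L1/L2 = -/BC/- → run B
t=12: L0/L1/L2 = -/C/- → run C
t=13: L0/L1/L2 = -/C/- → run C
t=14: (idle)
t=15: (idle)
t=16: (idle)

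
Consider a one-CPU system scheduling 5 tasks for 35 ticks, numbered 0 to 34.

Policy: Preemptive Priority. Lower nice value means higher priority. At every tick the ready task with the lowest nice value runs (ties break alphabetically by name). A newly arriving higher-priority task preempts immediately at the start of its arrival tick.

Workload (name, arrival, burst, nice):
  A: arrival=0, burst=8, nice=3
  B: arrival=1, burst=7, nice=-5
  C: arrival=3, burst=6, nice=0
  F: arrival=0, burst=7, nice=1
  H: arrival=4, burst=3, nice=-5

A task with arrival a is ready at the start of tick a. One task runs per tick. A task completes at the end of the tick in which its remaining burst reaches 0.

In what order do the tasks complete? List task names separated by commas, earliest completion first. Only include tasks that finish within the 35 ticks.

t=0: ready={A,F} → run F
t=1: ready={A,B,F} → run B
t=2: ready={A,B,F} → run B
t=3: ready={A,B,C,F} → run B
t=4: ready={A,B,C,F,H} → run B
t=5: ready={A,B,C,F,H} → run B
t=6: ready={A,B,C,F,H} → run B
t=7: ready={A,B,C,F,H} → run B
t=8: ready={A,C,F,H} → run H
t=9: ready={A,C,F,H} → run H
t=10: ready={A,C,F,H} → run H
t=11: ready={A,C,F} → run C
t=12: ready={A,C,F} → run C
t=13: ready={A,C,F} → run C
t=14: ready={A,C,F} → run C
t=15: ready={A,C,F} → run C
t=16: ready={A,C,F} → run C
t=17: ready={A,F} → run F
t=18: ready={A,F} → run F
t=19: ready={A,F} → run F
t=20: ready={A,F} → run F
t=21: ready={A,F} → run F
t=22: ready={A,F} → run F
t=23: ready={A} → run A
t=24: ready={A} → run A
t=25: ready={A} → run A
t=26: ready={A} → run A
t=27: ready={A} → run A
t=28: ready={A} → run A
t=29: ready={A} → run A
t=30: ready={A} → run A
t=31: (idle)
t=32: (idle)
t=33: (idle)
t=34: (idle)

completion order = B, H, C, F, A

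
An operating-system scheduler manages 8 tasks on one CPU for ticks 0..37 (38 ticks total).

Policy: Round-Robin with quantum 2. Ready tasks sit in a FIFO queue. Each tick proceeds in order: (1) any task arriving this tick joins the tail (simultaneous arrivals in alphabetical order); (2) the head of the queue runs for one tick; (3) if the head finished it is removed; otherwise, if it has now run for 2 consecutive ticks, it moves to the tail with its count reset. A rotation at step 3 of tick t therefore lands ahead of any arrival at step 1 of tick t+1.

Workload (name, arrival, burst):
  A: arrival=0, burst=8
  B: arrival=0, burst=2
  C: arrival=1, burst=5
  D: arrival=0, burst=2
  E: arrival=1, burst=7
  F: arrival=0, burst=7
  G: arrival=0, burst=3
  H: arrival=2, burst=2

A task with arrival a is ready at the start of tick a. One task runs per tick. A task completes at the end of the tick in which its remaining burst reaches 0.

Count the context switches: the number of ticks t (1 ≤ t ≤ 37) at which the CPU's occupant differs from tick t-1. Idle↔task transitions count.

context switches = 20

t=0: queue=[A,B,D,F,G] q_used=0 → run A
t=1: queue=[A,B,D,F,G,C,E] q_used=1 → run A
t=2: queue=[B,D,F,G,C,E,A,H] q_used=0 → run B
t=3: queue=[B,D,F,G,C,E,A,H] q_used=1 → run B
t=4: queue=[D,F,G,C,E,A,H] q_used=0 → run D
t=5: queue=[D,F,G,C,E,A,H] q_used=1 → run D
t=6: queue=[F,G,C,E,A,H] q_used=0 → run F
t=7: queue=[F,G,C,E,A,H] q_used=1 → run F
t=8: queue=[G,C,E,A,H,F] q_used=0 → run G
t=9: queue=[G,C,E,A,H,F] q_used=1 → run G
t=10: queue=[C,E,A,H,F,G] q_used=0 → run C
t=11: queue=[C,E,A,H,F,G] q_used=1 → run C
t=12: queue=[E,A,H,F,G,C] q_used=0 → run E
t=13: queue=[E,A,H,F,G,C] q_used=1 → run E
t=14: queue=[A,H,F,G,C,E] q_used=0 → run A
t=15: queue=[A,H,F,G,C,E] q_used=1 → run A
t=16: queue=[H,F,G,C,E,A] q_used=0 → run H
t=17: queue=[H,F,G,C,E,A] q_used=1 → run H
t=18: queue=[F,G,C,E,A] q_used=0 → run F
t=19: queue=[F,G,C,E,A] q_used=1 → run F
t=20: queue=[G,C,E,A,F] q_used=0 → run G
t=21: queue=[C,E,A,F] q_used=0 → run C
t=22: queue=[C,E,A,F] q_used=1 → run C
t=23: queue=[E,A,F,C] q_used=0 → run E
t=24: queue=[E,A,F,C] q_used=1 → run E
t=25: queue=[A,F,C,E] q_used=0 → run A
t=26: queue=[A,F,C,E] q_used=1 → run A
t=27: queue=[F,C,E,A] q_used=0 → run F
t=28: queue=[F,C,E,A] q_used=1 → run F
t=29: queue=[C,E,A,F] q_used=0 → run C
t=30: queue=[E,A,F] q_used=0 → run E
t=31: queue=[E,A,F] q_used=1 → run E
t=32: queue=[A,F,E] q_used=0 → run A
t=33: queue=[A,F,E] q_used=1 → run A
t=34: queue=[F,E] q_used=0 → run F
t=35: queue=[E] q_used=0 → run E
t=36: (idle)
t=37: (idle)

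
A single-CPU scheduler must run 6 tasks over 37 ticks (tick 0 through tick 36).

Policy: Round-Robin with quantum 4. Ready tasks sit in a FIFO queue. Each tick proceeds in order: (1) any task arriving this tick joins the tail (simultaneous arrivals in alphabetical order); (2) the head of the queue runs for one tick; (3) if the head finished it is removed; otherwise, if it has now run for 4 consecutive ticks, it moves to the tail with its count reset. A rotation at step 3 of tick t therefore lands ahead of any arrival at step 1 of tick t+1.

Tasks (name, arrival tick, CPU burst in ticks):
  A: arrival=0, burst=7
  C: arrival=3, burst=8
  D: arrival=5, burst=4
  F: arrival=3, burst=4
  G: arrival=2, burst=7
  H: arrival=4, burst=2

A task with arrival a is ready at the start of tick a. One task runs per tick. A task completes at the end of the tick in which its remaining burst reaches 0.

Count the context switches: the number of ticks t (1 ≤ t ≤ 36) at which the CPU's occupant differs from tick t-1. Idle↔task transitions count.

t=0: queue=[A] q_used=0 → run A
t=1: queue=[A] q_used=1 → run A
t=2: queue=[A,G] q_used=2 → run A
t=3: queue=[A,G,C,F] q_used=3 → run A
t=4: queue=[G,C,F,A,H] q_used=0 → run G
t=5: queue=[G,C,F,A,H,D] q_used=1 → run G
t=6: queue=[G,C,F,A,H,D] q_used=2 → run G
t=7: queue=[G,C,F,A,H,D] q_used=3 → run G
t=8: queue=[C,F,A,H,D,G] q_used=0 → run C
t=9: queue=[C,F,A,H,D,G] q_used=1 → run C
t=10: queue=[C,F,A,H,D,G] q_used=2 → run C
t=11: queue=[C,F,A,H,D,G] q_used=3 → run C
t=12: queue=[F,A,H,D,G,C] q_used=0 → run F
t=13: queue=[F,A,H,D,G,C] q_used=1 → run F
t=14: queue=[F,A,H,D,G,C] q_used=2 → run F
t=15: queue=[F,A,H,D,G,C] q_used=3 → run F
t=16: queue=[A,H,D,G,C] q_used=0 → run A
t=17: queue=[A,H,D,G,C] q_used=1 → run A
t=18: queue=[A,H,D,G,C] q_used=2 → run A
t=19: queue=[H,D,G,C] q_used=0 → run H
t=20: queue=[H,D,G,C] q_used=1 → run H
t=21: queue=[D,G,C] q_used=0 → run D
t=22: queue=[D,G,C] q_used=1 → run D
t=23: queue=[D,G,C] q_used=2 → run D
t=24: queue=[D,G,C] q_used=3 → run D
t=25: queue=[G,C] q_used=0 → run G
t=26: queue=[G,C] q_used=1 → run G
t=27: queue=[G,C] q_used=2 → run G
t=28: queue=[C] q_used=0 → run C
t=29: queue=[C] q_used=1 → run C
t=30: queue=[C] q_used=2 → run C
t=31: queue=[C] q_used=3 → run C
t=32: (idle)
t=33: (idle)
t=34: (idle)
t=35: (idle)
t=36: (idle)

context switches = 9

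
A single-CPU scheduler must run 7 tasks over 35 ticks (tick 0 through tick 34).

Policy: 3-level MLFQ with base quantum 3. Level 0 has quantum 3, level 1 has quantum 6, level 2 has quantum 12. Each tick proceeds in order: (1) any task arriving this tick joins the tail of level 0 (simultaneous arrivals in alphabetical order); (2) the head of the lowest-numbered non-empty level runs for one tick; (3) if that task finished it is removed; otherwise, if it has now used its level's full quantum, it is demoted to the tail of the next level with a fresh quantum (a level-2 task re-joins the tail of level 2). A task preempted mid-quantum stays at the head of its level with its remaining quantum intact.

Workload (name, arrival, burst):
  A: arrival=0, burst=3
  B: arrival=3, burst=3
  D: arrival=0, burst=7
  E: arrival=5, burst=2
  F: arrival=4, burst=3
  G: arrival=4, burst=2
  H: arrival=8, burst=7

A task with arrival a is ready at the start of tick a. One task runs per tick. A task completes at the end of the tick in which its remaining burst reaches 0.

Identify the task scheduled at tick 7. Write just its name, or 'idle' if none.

running at tick 7 = B

t=0: L0/L1/L2 = AD/-/- → run A
t=1: L0/L1/L2 = AD/-/- → run A
t=2: L0/L1/L2 = AD/-/- → run A
t=3: L0/L1/L2 = DB/-/- → run D
t=4: L0/L1/L2 = DBFG/-/- → run D
t=5: L0/L1/L2 = DBFGE/-/- → run D
t=6: L0/L1/L2 = BFGE/D/- → run B
t=7: L0/L1/L2 = BFGE/D/- → run B
t=8: L0/L1/L2 = BFGEH/D/- → run B
t=9: L0/L1/L2 = FGEH/D/- → run F
t=10: L0/L1/L2 = FGEH/D/- → run F
t=11: L0/L1/L2 = FGEH/D/- → run F
t=12: L0/L1/L2 = GEH/D/- → run G
t=13: L0/L1/L2 = GEH/D/- → run G
t=14: L0/L1/L2 = EH/D/- → run E
t=15: L0/L1/L2 = EH/D/- → run E
t=16: L0/L1/L2 = H/D/- → run H
t=17: L0/L1/L2 = H/D/- → run H
t=18: L0/L1/L2 = H/D/- → run H
t=19: L0/L1/L2 = -/DH/- → run D
t=20: L0/L1/L2 = -/DH/- → run D
t=21: L0/L1/L2 = -/DH/- → run D
t=22: L0/L1/L2 = -/DH/- → run D
t=23: L0/L1/L2 = -/H/- → run H
t=24: L0/L1/L2 = -/H/- → run H
t=25: L0/L1/L2 = -/H/- → run H
t=26: L0/L1/L2 = -/H/- → run H
t=27: (idle)
t=28: (idle)
t=29: (idle)
t=30: (idle)
t=31: (idle)
t=32: (idle)
t=33: (idle)
t=34: (idle)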